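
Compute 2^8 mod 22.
Use repeated squaring. Binary(8) = 1000. Walk through the bits of the exponent 8 left-to-right: at each bit after the leading one, square the running value, then multiply by 2 if the bit is 1 (always reducing mod 22):
  bit 1 = 1 (leading): start with 2.
  bit 2 = 0: square 2^2 = 4 (mod 22).
  bit 3 = 0: square 4^2 = 16 (mod 22).
  bit 4 = 0: square 16^2 = 256 ≡ 14 (mod 22).
Final value: 2^8 ≡ 14 (mod 22).

Final answer: 14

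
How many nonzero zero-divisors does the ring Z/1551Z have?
Z/1551Z has 630 nonzero zero-divisors

In Z/1551Z each nonzero element is either a unit (gcd with 1551 is 1) or a zero-divisor (gcd > 1). The number of units is φ(1551): factorise 1551 = 3 · 11 · 47, so φ(1551) = (3 − 1) · (11 − 1) · (47 − 1) = 2 · 10 · 46 = 920. The nonzero elements number 1551 − 1 = 1550. Hence the nonzero zero-divisors number 1550 − 920 = 630.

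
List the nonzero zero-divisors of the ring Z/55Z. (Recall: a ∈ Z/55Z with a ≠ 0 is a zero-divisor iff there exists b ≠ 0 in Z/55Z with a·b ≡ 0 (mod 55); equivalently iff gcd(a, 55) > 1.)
nonzero zero-divisors of Z/55Z = {5, 10, 11, 15, 20, 22, 25, 30, 33, 35, 40, 44, 45, 50}

An element a ∈ Z/55Z (with a ≠ 0) is a zero-divisor iff gcd(a, 55) > 1 (because a is a unit precisely when gcd(a, n) = 1, and in Z/nZ every nonzero, non-unit element is a zero-divisor). Scan a = 1, ..., 54 and keep those with gcd(a, 55) > 1:
  gcd(5, 55) = 5, gcd(10, 55) = 5, gcd(11, 55) = 11, gcd(15, 55) = 5, gcd(20, 55) = 5, gcd(22, 55) = 11, gcd(25, 55) = 5, gcd(30, 55) = 5, gcd(33, 55) = 11, gcd(35, 55) = 5, gcd(40, 55) = 5, gcd(44, 55) = 11, gcd(45, 55) = 5, gcd(50, 55) = 5.
All other a ∈ {1, ..., 54} have gcd(a, 55) = 1 and are units. So the nonzero zero-divisors are exactly the 14 values of a appearing in this scan.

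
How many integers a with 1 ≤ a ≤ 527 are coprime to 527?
480

The number of a ∈ {1, ..., 527} with gcd(a, 527) = 1 is by definition Euler's totient φ(527). φ is multiplicative, with φ(p^e) = p^e − p^(e−1). Factorise 527 = 17 · 31. Then
  φ(527) = (17 − 1) · (31 − 1) = 16 · 30 = 480.
So there are 480 such integers.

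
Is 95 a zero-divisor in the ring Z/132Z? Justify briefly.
NO

gcd(95, 132) = 1, so 95 is a unit in Z/132Z (it has a multiplicative inverse). A unit cannot be a zero-divisor: if 95·b ≡ 0 then multiplying both sides by 95^(−1) gives b ≡ 0. So 95 is not a zero-divisor.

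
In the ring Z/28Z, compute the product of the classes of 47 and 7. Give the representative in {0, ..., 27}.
Reduce the factors first: 47 ≡ 19 (mod 28), so 47 · 7 ≡ 19 · 7 (mod 28). 19 · 7 = 133. Dividing by 28: 133 = 4·28 + 21. So (47 · 7) mod 28 = 21.

Final answer: 21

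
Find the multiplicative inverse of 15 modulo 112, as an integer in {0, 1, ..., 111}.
Apply the extended Euclidean algorithm to (112, 15), tracking rows (r, s, t) with s·112 + t·15 = r. Each division r_prev = q·r_cur + r_new produces the new row as (previous row) − q·(current row):
  row A: (112, 1, 0)   [1·112 + 0·15 = 112]
  row B: (15, 0, 1)   [0·112 + 1·15 = 15]
  112 = 7·15 + 7   → row C = row A − 7·row B = (7, 1, −7)   [check: 1·112 − 7·15 = 7]
  15 = 2·7 + 1   → row D = row B − 2·row C = (1, −2, 15)   [check: −2·112 + 15·15 = 1]
  7 = 7·1 + 0   → remainder 0, stop. gcd = 1 (last nonzero row D).
The gcd is 1, so 15 is invertible mod 112. The last nonzero row gives −2·112 + 15·15 = 1, so t = 15. So 15^(−1) ≡ 15 (mod 112). Verify: 15 · 15 = 225 ≡ 1 (mod 112). ✓

Final answer: 15^(−1) ≡ 15 (mod 112)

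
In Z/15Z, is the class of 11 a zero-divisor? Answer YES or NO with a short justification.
NO

gcd(11, 15) = 1, so 11 is a unit in Z/15Z (it has a multiplicative inverse). A unit cannot be a zero-divisor: if 11·b ≡ 0 then multiplying both sides by 11^(−1) gives b ≡ 0. So 11 is not a zero-divisor.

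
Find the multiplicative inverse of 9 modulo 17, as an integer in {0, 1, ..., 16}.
9^(−1) ≡ 2 (mod 17)

Apply the extended Euclidean algorithm to (17, 9), tracking rows (r, s, t) with s·17 + t·9 = r. Each division r_prev = q·r_cur + r_new produces the new row as (previous row) − q·(current row):
  row A: (17, 1, 0)   [1·17 + 0·9 = 17]
  row B: (9, 0, 1)   [0·17 + 1·9 = 9]
  17 = 1·9 + 8   → row C = row A − 1·row B = (8, 1, −1)   [check: 1·17 − 1·9 = 8]
  9 = 1·8 + 1   → row D = row B − 1·row C = (1, −1, 2)   [check: −1·17 + 2·9 = 1]
  8 = 8·1 + 0   → remainder 0, stop. gcd = 1 (last nonzero row D).
The gcd is 1, so 9 is invertible mod 17. The last nonzero row gives −1·17 + 2·9 = 1, so t = 2. So 9^(−1) ≡ 2 (mod 17). Verify: 9 · 2 = 18 ≡ 1 (mod 17). ✓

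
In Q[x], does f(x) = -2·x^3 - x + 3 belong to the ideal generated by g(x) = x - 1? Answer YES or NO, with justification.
In Q[x] the ideal (g) consists of all multiples of g, so f ∈ (g) iff g | f, i.e. iff the remainder of f on division by g is 0. Divide f by g (g is monic, so eliminate the leading term of the running remainder at each step):
  leading term -2·x^3: subtract (-2·x^2)·g(x) = -2·x^3 + 2·x^2, leaving -2·x^2 - x + 3
  leading term -2·x^2: subtract (-2·x)·g(x) = -2·x^2 + 2·x, leaving 3 - 3·x
  leading term -3·x: subtract (-3)·g(x) = 3 - 3·x, leaving 0
The remainder is 0, so f(x) = g(x) · h(x) with h(x) = -2·x^2 - 2·x - 3. Hence g | f, i.e. f ∈ (g).

Final answer: YES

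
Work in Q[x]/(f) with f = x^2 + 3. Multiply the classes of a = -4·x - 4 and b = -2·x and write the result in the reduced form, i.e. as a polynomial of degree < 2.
First multiply in Q[x] without reducing: a · b = 8·x^2 + 8·x. Now divide by f(x) = x^2 + 3, eliminating the leading term at each step:
  leading term 8·x^2: subtract (8)·f(x) = 8·x^2 + 24, leaving 8·x - 24
The degree is now < 2, so this is the remainder. Hence a · b ≡ 8·x - 24 in Q[x]/(f).

Final answer: a · b ≡ 8·x - 24 (mod f(x))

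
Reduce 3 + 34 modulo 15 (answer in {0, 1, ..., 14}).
7

Reduce the summands first: 34 ≡ 4 (mod 15), so 3 + 34 ≡ 3 + 4 (mod 15). 3 + 4 = 7; 7 = 0·15 + 7, so (3 + 34) mod 15 = 7.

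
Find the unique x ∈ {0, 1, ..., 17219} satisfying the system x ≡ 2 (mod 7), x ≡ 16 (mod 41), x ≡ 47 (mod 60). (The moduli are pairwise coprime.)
The moduli 7, 41, 60 are pairwise coprime, so by the CRT there is a unique solution mod 7·41·60 = 17220.
Solve by successive substitution. Start with x ≡ 2 (mod 7).
  Combine with x ≡ 16 (mod 41): write x = 2 + 7·t and require 2 + 7·t ≡ 16 (mod 41), i.e. 7·t ≡ 16 − 2 ≡ 14 (mod 41). Since 7^(−1) ≡ 6 (mod 41), t ≡ 6·14 ≡ 2 (mod 41). So x ≡ 2 + 7·2 = 16 (mod 287).
  Combine with x ≡ 47 (mod 60): write x = 16 + 287·t and require 16 + 287·t ≡ 47 (mod 60), i.e. 287·t ≡ 47 − 16 ≡ 31 (mod 60). Since 287^(−1) ≡ 23 (mod 60) (287 ≡ 47 (mod 60)), t ≡ 23·31 ≡ 53 (mod 60). So x ≡ 16 + 287·53 = 15227 (mod 17220).
Unique solution in [0, 17220): x = 15227.

Final answer: x ≡ 15227 (mod 17220); the representative in [0, 17220) is 15227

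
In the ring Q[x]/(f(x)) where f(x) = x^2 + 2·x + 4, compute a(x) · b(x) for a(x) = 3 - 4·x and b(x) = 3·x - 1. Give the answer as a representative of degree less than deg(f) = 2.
First multiply in Q[x] without reducing: a · b = -12·x^2 + 13·x - 3. Now divide by f(x) = x^2 + 2·x + 4, eliminating the leading term at each step:
  leading term -12·x^2: subtract (-12)·f(x) = -12·x^2 - 24·x - 48, leaving 37·x + 45
The degree is now < 2, so this is the remainder. Hence a · b ≡ 37·x + 45 in Q[x]/(f).

Final answer: a · b ≡ 37·x + 45 (mod f(x))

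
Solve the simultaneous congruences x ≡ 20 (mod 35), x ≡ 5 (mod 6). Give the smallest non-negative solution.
The moduli 35, 6 are pairwise coprime, so by the CRT there is a unique solution mod 35·6 = 210.
Solve by successive substitution. Start with x ≡ 20 (mod 35).
  Combine with x ≡ 5 (mod 6): write x = 20 + 35·t and require 20 + 35·t ≡ 5 (mod 6), i.e. 35·t ≡ 5 − 20 ≡ 3 (mod 6). Since 35^(−1) ≡ 5 (mod 6) (35 ≡ 5 (mod 6)), t ≡ 5·3 ≡ 3 (mod 6). So x ≡ 20 + 35·3 = 125 (mod 210).
Unique solution in [0, 210): x = 125.

Final answer: x ≡ 125 (mod 210); the representative in [0, 210) is 125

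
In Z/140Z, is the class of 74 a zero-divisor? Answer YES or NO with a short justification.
YES

gcd(74, 140) = 2 > 1, so 74 is not a unit in Z/140Z. In Z/nZ every nonzero non-unit is a zero-divisor: explicitly, take b = 140/gcd = 70 ≠ 0 (mod 140); then 74·70 = 5180 = 37·140, i.e. 74·70 ≡ 0 (mod 140). So 74 is a zero-divisor.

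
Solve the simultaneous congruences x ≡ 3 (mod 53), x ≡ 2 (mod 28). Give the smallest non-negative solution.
The moduli 53, 28 are pairwise coprime, so by the CRT there is a unique solution mod 53·28 = 1484.
Solve by successive substitution. Start with x ≡ 3 (mod 53).
  Combine with x ≡ 2 (mod 28): write x = 3 + 53·t and require 3 + 53·t ≡ 2 (mod 28), i.e. 53·t ≡ 2 − 3 ≡ 27 (mod 28). Since 53^(−1) ≡ 9 (mod 28) (53 ≡ 25 (mod 28)), t ≡ 9·27 ≡ 19 (mod 28). So x ≡ 3 + 53·19 = 1010 (mod 1484).
Unique solution in [0, 1484): x = 1010.

Final answer: x ≡ 1010 (mod 1484); the representative in [0, 1484) is 1010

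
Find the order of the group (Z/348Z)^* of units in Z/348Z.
|(Z/348Z)^*| = 112

(Z/348Z)^* consists of the classes a with gcd(a, 348) = 1, so its order is φ(348). φ is multiplicative, with φ(p^e) = p^e − p^(e−1). Factorise 348 = 2^2 · 3 · 29. Then
  φ(348) = (2^2 − 2^1) · (3 − 1) · (29 − 1) = 2 · 2 · 28 = 112.
Thus |(Z/348Z)^*| = 112.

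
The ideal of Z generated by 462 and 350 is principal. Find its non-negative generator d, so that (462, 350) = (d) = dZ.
(462, 350) = (14); d = 14

In the PID Z, (a, b) is generated by gcd(a, b). Compute gcd(462, 350) with the extended Euclidean algorithm, tracking rows (r, s, t) with s·462 + t·350 = r:
  row A: (462, 1, 0)   [1·462 + 0·350 = 462]
  row B: (350, 0, 1)   [0·462 + 1·350 = 350]
  462 = 1·350 + 112   → row C = row A − 1·row B = (112, 1, −1)   [check: 1·462 − 1·350 = 112]
  350 = 3·112 + 14   → row D = row B − 3·row C = (14, −3, 4)   [check: −3·462 + 4·350 = 14]
  112 = 8·14 + 0   → remainder 0, stop. gcd = 14 (last nonzero row D).
So gcd(462, 350) = 14, with Bézout identity −3·462 + 4·350 = 14. Containment (⊇): the Bézout identity exhibits 14 as an element of (462, 350), giving (14) ⊆ (462, 350). Containment (⊆): since 14 | 462 and 14 | 350 (462 = 14·33, 350 = 14·25), every Z-linear combination of 462 and 350 is divisible by 14, so (462, 350) ⊆ (14). Therefore (462, 350) = (14), d = 14.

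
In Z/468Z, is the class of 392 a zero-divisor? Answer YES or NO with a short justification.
gcd(392, 468) = 4 > 1, so 392 is not a unit in Z/468Z. In Z/nZ every nonzero non-unit is a zero-divisor: explicitly, take b = 468/gcd = 117 ≠ 0 (mod 468); then 392·117 = 45864 = 98·468, i.e. 392·117 ≡ 0 (mod 468). So 392 is a zero-divisor.

Final answer: YES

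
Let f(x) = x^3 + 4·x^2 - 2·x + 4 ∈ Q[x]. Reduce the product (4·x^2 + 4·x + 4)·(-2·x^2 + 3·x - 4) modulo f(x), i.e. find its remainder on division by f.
First multiply in Q[x] without reducing: a · b = -8·x^4 + 4·x^3 - 12·x^2 - 4·x - 16. Now divide by f(x) = x^3 + 4·x^2 - 2·x + 4, eliminating the leading term at each step:
  leading term -8·x^4: subtract (-8·x)·f(x) = -8·x^4 - 32·x^3 + 16·x^2 - 32·x, leaving 36·x^3 - 28·x^2 + 28·x - 16
  leading term 36·x^3: subtract (36)·f(x) = 36·x^3 + 144·x^2 - 72·x + 144, leaving -172·x^2 + 100·x - 160
The degree is now < 3, so this is the remainder. Hence a · b ≡ -172·x^2 + 100·x - 160 in Q[x]/(f).

Final answer: a · b ≡ -172·x^2 + 100·x - 160 (mod f(x))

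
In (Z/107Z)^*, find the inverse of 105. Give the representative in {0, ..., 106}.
Apply the extended Euclidean algorithm to (107, 105), tracking rows (r, s, t) with s·107 + t·105 = r. Each division r_prev = q·r_cur + r_new produces the new row as (previous row) − q·(current row):
  row A: (107, 1, 0)   [1·107 + 0·105 = 107]
  row B: (105, 0, 1)   [0·107 + 1·105 = 105]
  107 = 1·105 + 2   → row C = row A − 1·row B = (2, 1, −1)   [check: 1·107 − 1·105 = 2]
  105 = 52·2 + 1   → row D = row B − 52·row C = (1, −52, 53)   [check: −52·107 + 53·105 = 1]
  2 = 2·1 + 0   → remainder 0, stop. gcd = 1 (last nonzero row D).
The gcd is 1, so 105 is invertible mod 107. The last nonzero row gives −52·107 + 53·105 = 1, so t = 53. So 105^(−1) ≡ 53 (mod 107). Verify: 105 · 53 = 5565 ≡ 1 (mod 107). ✓

Final answer: 105^(−1) ≡ 53 (mod 107)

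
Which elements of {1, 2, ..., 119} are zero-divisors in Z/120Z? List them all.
nonzero zero-divisors of Z/120Z = {2, 3, 4, 5, 6, 8, 9, 10, 12, 14, 15, 16, 18, 20, 21, 22, 24, 25, 26, 27, 28, 30, 32, 33, 34, 35, 36, 38, 39, 40, 42, 44, 45, 46, 48, 50, 51, 52, 54, 55, 56, 57, 58, 60, 62, 63, 64, 65, 66, 68, 69, 70, 72, 74, 75, 76, 78, 80, 81, 82, 84, 85, 86, 87, 88, 90, 92, 93, 94, 95, 96, 98, 99, 100, 102, 104, 105, 106, 108, 110, 111, 112, 114, 115, 116, 117, 118}

An element a ∈ Z/120Z (with a ≠ 0) is a zero-divisor iff gcd(a, 120) > 1 (because a is a unit precisely when gcd(a, n) = 1, and in Z/nZ every nonzero, non-unit element is a zero-divisor). Scan a = 1, ..., 119 and keep those with gcd(a, 120) > 1:
  gcd(2, 120) = 2, gcd(3, 120) = 3, gcd(4, 120) = 4, gcd(5, 120) = 5, gcd(6, 120) = 6, gcd(8, 120) = 8, gcd(9, 120) = 3, gcd(10, 120) = 10, gcd(12, 120) = 12, gcd(14, 120) = 2, gcd(15, 120) = 15, gcd(16, 120) = 8, gcd(18, 120) = 6, gcd(20, 120) = 20, gcd(21, 120) = 3, gcd(22, 120) = 2, gcd(24, 120) = 24, gcd(25, 120) = 5, gcd(26, 120) = 2, gcd(27, 120) = 3, gcd(28, 120) = 4, gcd(30, 120) = 30, gcd(32, 120) = 8, gcd(33, 120) = 3, gcd(34, 120) = 2, gcd(35, 120) = 5, gcd(36, 120) = 12, gcd(38, 120) = 2, gcd(39, 120) = 3, gcd(40, 120) = 40, gcd(42, 120) = 6, gcd(44, 120) = 4, gcd(45, 120) = 15, gcd(46, 120) = 2, gcd(48, 120) = 24, gcd(50, 120) = 10, gcd(51, 120) = 3, gcd(52, 120) = 4, gcd(54, 120) = 6, gcd(55, 120) = 5, gcd(56, 120) = 8, gcd(57, 120) = 3, gcd(58, 120) = 2, gcd(60, 120) = 60, gcd(62, 120) = 2, gcd(63, 120) = 3, gcd(64, 120) = 8, gcd(65, 120) = 5, gcd(66, 120) = 6, gcd(68, 120) = 4, gcd(69, 120) = 3, gcd(70, 120) = 10, gcd(72, 120) = 24, gcd(74, 120) = 2, gcd(75, 120) = 15, gcd(76, 120) = 4, gcd(78, 120) = 6, gcd(80, 120) = 40, gcd(81, 120) = 3, gcd(82, 120) = 2, gcd(84, 120) = 12, gcd(85, 120) = 5, gcd(86, 120) = 2, gcd(87, 120) = 3, gcd(88, 120) = 8, gcd(90, 120) = 30, gcd(92, 120) = 4, gcd(93, 120) = 3, gcd(94, 120) = 2, gcd(95, 120) = 5, gcd(96, 120) = 24, gcd(98, 120) = 2, gcd(99, 120) = 3, gcd(100, 120) = 20, gcd(102, 120) = 6, gcd(104, 120) = 8, gcd(105, 120) = 15, gcd(106, 120) = 2, gcd(108, 120) = 12, gcd(110, 120) = 10, gcd(111, 120) = 3, gcd(112, 120) = 8, gcd(114, 120) = 6, gcd(115, 120) = 5, gcd(116, 120) = 4, gcd(117, 120) = 3, gcd(118, 120) = 2.
All other a ∈ {1, ..., 119} have gcd(a, 120) = 1 and are units. So the nonzero zero-divisors are exactly the 87 values of a appearing in this scan.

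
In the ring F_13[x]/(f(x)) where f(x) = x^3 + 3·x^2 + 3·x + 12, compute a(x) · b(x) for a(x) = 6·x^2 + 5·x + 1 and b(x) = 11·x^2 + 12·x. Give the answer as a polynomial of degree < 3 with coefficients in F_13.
Multiply as integer polynomials: a · b = 66·x^4 + 127·x^3 + 71·x^2 + 12·x. Reducing coefficients mod 13: a · b ≡ x^4 + 10·x^3 + 6·x^2 + 12·x. Now divide by f(x) = x^3 + 3·x^2 + 3·x + 12 in F_13[x], eliminating the leading term at each step:
  leading term x^4: subtract (x)·f(x) = x^4 + 3·x^3 + 3·x^2 + 12·x, leaving 7·x^3 + 3·x^2 (coefficients mod 13)
  leading term 7·x^3: subtract (7)·f(x) = 7·x^3 + 8·x^2 + 8·x + 6, leaving 8·x^2 + 5·x + 7 (coefficients mod 13)
The degree is now < 3, so this is the remainder. Hence a · b ≡ 8·x^2 + 5·x + 7 in F_13[x]/(f).

Final answer: a · b ≡ 8·x^2 + 5·x + 7 (mod f(x))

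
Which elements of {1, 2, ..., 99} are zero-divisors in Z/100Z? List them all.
An element a ∈ Z/100Z (with a ≠ 0) is a zero-divisor iff gcd(a, 100) > 1 (because a is a unit precisely when gcd(a, n) = 1, and in Z/nZ every nonzero, non-unit element is a zero-divisor). Scan a = 1, ..., 99 and keep those with gcd(a, 100) > 1:
  gcd(2, 100) = 2, gcd(4, 100) = 4, gcd(5, 100) = 5, gcd(6, 100) = 2, gcd(8, 100) = 4, gcd(10, 100) = 10, gcd(12, 100) = 4, gcd(14, 100) = 2, gcd(15, 100) = 5, gcd(16, 100) = 4, gcd(18, 100) = 2, gcd(20, 100) = 20, gcd(22, 100) = 2, gcd(24, 100) = 4, gcd(25, 100) = 25, gcd(26, 100) = 2, gcd(28, 100) = 4, gcd(30, 100) = 10, gcd(32, 100) = 4, gcd(34, 100) = 2, gcd(35, 100) = 5, gcd(36, 100) = 4, gcd(38, 100) = 2, gcd(40, 100) = 20, gcd(42, 100) = 2, gcd(44, 100) = 4, gcd(45, 100) = 5, gcd(46, 100) = 2, gcd(48, 100) = 4, gcd(50, 100) = 50, gcd(52, 100) = 4, gcd(54, 100) = 2, gcd(55, 100) = 5, gcd(56, 100) = 4, gcd(58, 100) = 2, gcd(60, 100) = 20, gcd(62, 100) = 2, gcd(64, 100) = 4, gcd(65, 100) = 5, gcd(66, 100) = 2, gcd(68, 100) = 4, gcd(70, 100) = 10, gcd(72, 100) = 4, gcd(74, 100) = 2, gcd(75, 100) = 25, gcd(76, 100) = 4, gcd(78, 100) = 2, gcd(80, 100) = 20, gcd(82, 100) = 2, gcd(84, 100) = 4, gcd(85, 100) = 5, gcd(86, 100) = 2, gcd(88, 100) = 4, gcd(90, 100) = 10, gcd(92, 100) = 4, gcd(94, 100) = 2, gcd(95, 100) = 5, gcd(96, 100) = 4, gcd(98, 100) = 2.
All other a ∈ {1, ..., 99} have gcd(a, 100) = 1 and are units. So the nonzero zero-divisors are exactly the 59 values of a appearing in this scan.

Final answer: nonzero zero-divisors of Z/100Z = {2, 4, 5, 6, 8, 10, 12, 14, 15, 16, 18, 20, 22, 24, 25, 26, 28, 30, 32, 34, 35, 36, 38, 40, 42, 44, 45, 46, 48, 50, 52, 54, 55, 56, 58, 60, 62, 64, 65, 66, 68, 70, 72, 74, 75, 76, 78, 80, 82, 84, 85, 86, 88, 90, 92, 94, 95, 96, 98}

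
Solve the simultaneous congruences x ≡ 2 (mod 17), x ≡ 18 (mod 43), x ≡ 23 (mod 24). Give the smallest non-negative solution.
The moduli 17, 43, 24 are pairwise coprime, so by the CRT there is a unique solution mod 17·43·24 = 17544.
Solve by successive substitution. Start with x ≡ 2 (mod 17).
  Combine with x ≡ 18 (mod 43): write x = 2 + 17·t and require 2 + 17·t ≡ 18 (mod 43), i.e. 17·t ≡ 18 − 2 ≡ 16 (mod 43). Since 17^(−1) ≡ 38 (mod 43), t ≡ 38·16 ≡ 6 (mod 43). So x ≡ 2 + 17·6 = 104 (mod 731).
  Combine with x ≡ 23 (mod 24): write x = 104 + 731·t and require 104 + 731·t ≡ 23 (mod 24), i.e. 731·t ≡ 23 − 104 ≡ 15 (mod 24). Since 731^(−1) ≡ 11 (mod 24) (731 ≡ 11 (mod 24)), t ≡ 11·15 ≡ 21 (mod 24). So x ≡ 104 + 731·21 = 15455 (mod 17544).
Unique solution in [0, 17544): x = 15455.

Final answer: x ≡ 15455 (mod 17544); the representative in [0, 17544) is 15455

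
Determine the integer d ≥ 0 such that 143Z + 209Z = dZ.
In the PID Z, (a, b) is generated by gcd(a, b). Compute gcd(209, 143) with the extended Euclidean algorithm, tracking rows (r, s, t) with s·209 + t·143 = r:
  row A: (209, 1, 0)   [1·209 + 0·143 = 209]
  row B: (143, 0, 1)   [0·209 + 1·143 = 143]
  209 = 1·143 + 66   → row C = row A − 1·row B = (66, 1, −1)   [check: 1·209 − 1·143 = 66]
  143 = 2·66 + 11   → row D = row B − 2·row C = (11, −2, 3)   [check: −2·209 + 3·143 = 11]
  66 = 6·11 + 0   → remainder 0, stop. gcd = 11 (last nonzero row D).
So gcd(143, 209) = 11, with Bézout identity −2·209 + 3·143 = 11. Containment (⊇): the Bézout identity exhibits 11 as an element of (143, 209), giving (11) ⊆ (143, 209). Containment (⊆): since 11 | 143 and 11 | 209 (143 = 11·13, 209 = 11·19), every Z-linear combination of 143 and 209 is divisible by 11, so (143, 209) ⊆ (11). Therefore (143, 209) = (11), d = 11.

Final answer: (143, 209) = (11); d = 11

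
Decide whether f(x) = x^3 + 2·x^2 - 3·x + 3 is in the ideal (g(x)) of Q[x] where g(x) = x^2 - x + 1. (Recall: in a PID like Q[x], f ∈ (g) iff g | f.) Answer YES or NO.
In Q[x] the ideal (g) consists of all multiples of g, so f ∈ (g) iff g | f, i.e. iff the remainder of f on division by g is 0. Divide f by g (g is monic, so eliminate the leading term of the running remainder at each step):
  leading term x^3: subtract (x)·g(x) = x^3 - x^2 + x, leaving 3·x^2 - 4·x + 3
  leading term 3·x^2: subtract (3)·g(x) = 3·x^2 - 3·x + 3, leaving -x
The remainder r(x) = -x ≠ 0 (and deg r < deg g), so g ∤ f, i.e. f ∉ (g).

Final answer: NO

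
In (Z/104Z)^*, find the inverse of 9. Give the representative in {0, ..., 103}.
Apply the extended Euclidean algorithm to (104, 9), tracking rows (r, s, t) with s·104 + t·9 = r. Each division r_prev = q·r_cur + r_new produces the new row as (previous row) − q·(current row):
  row A: (104, 1, 0)   [1·104 + 0·9 = 104]
  row B: (9, 0, 1)   [0·104 + 1·9 = 9]
  104 = 11·9 + 5   → row C = row A − 11·row B = (5, 1, −11)   [check: 1·104 − 11·9 = 5]
  9 = 1·5 + 4   → row D = row B − 1·row C = (4, −1, 12)   [check: −1·104 + 12·9 = 4]
  5 = 1·4 + 1   → row E = row C − 1·row D = (1, 2, −23)   [check: 2·104 − 23·9 = 1]
  4 = 4·1 + 0   → remainder 0, stop. gcd = 1 (last nonzero row E).
The gcd is 1, so 9 is invertible mod 104. The last nonzero row gives 2·104 − 23·9 = 1, so t = −23. So 9^(−1) ≡ −23 ≡ 81 (mod 104). Verify: 9 · 81 = 729 ≡ 1 (mod 104). ✓

Final answer: 9^(−1) ≡ 81 (mod 104)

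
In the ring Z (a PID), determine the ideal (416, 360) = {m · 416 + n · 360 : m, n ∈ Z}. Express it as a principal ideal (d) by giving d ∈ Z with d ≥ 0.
In the PID Z, (a, b) is generated by gcd(a, b). Compute gcd(416, 360) with the extended Euclidean algorithm, tracking rows (r, s, t) with s·416 + t·360 = r:
  row A: (416, 1, 0)   [1·416 + 0·360 = 416]
  row B: (360, 0, 1)   [0·416 + 1·360 = 360]
  416 = 1·360 + 56   → row C = row A − 1·row B = (56, 1, −1)   [check: 1·416 − 1·360 = 56]
  360 = 6·56 + 24   → row D = row B − 6·row C = (24, −6, 7)   [check: −6·416 + 7·360 = 24]
  56 = 2·24 + 8   → row E = row C − 2·row D = (8, 13, −15)   [check: 13·416 − 15·360 = 8]
  24 = 3·8 + 0   → remainder 0, stop. gcd = 8 (last nonzero row E).
So gcd(416, 360) = 8, with Bézout identity 13·416 − 15·360 = 8. Containment (⊇): the Bézout identity exhibits 8 as an element of (416, 360), giving (8) ⊆ (416, 360). Containment (⊆): since 8 | 416 and 8 | 360 (416 = 8·52, 360 = 8·45), every Z-linear combination of 416 and 360 is divisible by 8, so (416, 360) ⊆ (8). Therefore (416, 360) = (8), d = 8.

Final answer: (416, 360) = (8); d = 8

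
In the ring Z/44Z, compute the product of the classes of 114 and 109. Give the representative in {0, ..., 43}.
Reduce the factors first: 114 ≡ 26, 109 ≡ 21 (mod 44), so 114 · 109 ≡ 26 · 21 (mod 44). 26 · 21 = 546. Dividing by 44: 546 = 12·44 + 18. So (114 · 109) mod 44 = 18.

Final answer: 18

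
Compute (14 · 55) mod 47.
18

Reduce the factors first: 55 ≡ 8 (mod 47), so 14 · 55 ≡ 14 · 8 (mod 47). 14 · 8 = 112. Dividing by 47: 112 = 2·47 + 18. So (14 · 55) mod 47 = 18.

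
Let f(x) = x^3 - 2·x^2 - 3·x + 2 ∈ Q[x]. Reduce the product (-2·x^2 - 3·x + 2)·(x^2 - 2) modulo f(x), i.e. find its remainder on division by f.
First multiply in Q[x] without reducing: a · b = -2·x^4 - 3·x^3 + 6·x^2 + 6·x - 4. Now divide by f(x) = x^3 - 2·x^2 - 3·x + 2, eliminating the leading term at each step:
  leading term -2·x^4: subtract (-2·x)·f(x) = -2·x^4 + 4·x^3 + 6·x^2 - 4·x, leaving -7·x^3 + 10·x - 4
  leading term -7·x^3: subtract (-7)·f(x) = -7·x^3 + 14·x^2 + 21·x - 14, leaving -14·x^2 - 11·x + 10
The degree is now < 3, so this is the remainder. Hence a · b ≡ -14·x^2 - 11·x + 10 in Q[x]/(f).

Final answer: a · b ≡ -14·x^2 - 11·x + 10 (mod f(x))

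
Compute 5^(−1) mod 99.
5^(−1) ≡ 20 (mod 99)

Apply the extended Euclidean algorithm to (99, 5), tracking rows (r, s, t) with s·99 + t·5 = r. Each division r_prev = q·r_cur + r_new produces the new row as (previous row) − q·(current row):
  row A: (99, 1, 0)   [1·99 + 0·5 = 99]
  row B: (5, 0, 1)   [0·99 + 1·5 = 5]
  99 = 19·5 + 4   → row C = row A − 19·row B = (4, 1, −19)   [check: 1·99 − 19·5 = 4]
  5 = 1·4 + 1   → row D = row B − 1·row C = (1, −1, 20)   [check: −1·99 + 20·5 = 1]
  4 = 4·1 + 0   → remainder 0, stop. gcd = 1 (last nonzero row D).
The gcd is 1, so 5 is invertible mod 99. The last nonzero row gives −1·99 + 20·5 = 1, so t = 20. So 5^(−1) ≡ 20 (mod 99). Verify: 5 · 20 = 100 ≡ 1 (mod 99). ✓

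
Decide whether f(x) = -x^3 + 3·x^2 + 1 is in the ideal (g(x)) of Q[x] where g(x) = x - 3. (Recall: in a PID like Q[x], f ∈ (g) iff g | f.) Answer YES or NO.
NO

In Q[x] the ideal (g) consists of all multiples of g, so f ∈ (g) iff g | f, i.e. iff the remainder of f on division by g is 0. Divide f by g (g is monic, so eliminate the leading term of the running remainder at each step):
  leading term -x^3: subtract (-x^2)·g(x) = -x^3 + 3·x^2, leaving 1
The remainder r(x) = 1 ≠ 0 (and deg r < deg g), so g ∤ f, i.e. f ∉ (g).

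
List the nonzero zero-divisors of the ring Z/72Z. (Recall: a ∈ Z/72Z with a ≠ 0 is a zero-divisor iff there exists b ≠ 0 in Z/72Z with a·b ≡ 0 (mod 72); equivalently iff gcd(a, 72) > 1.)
An element a ∈ Z/72Z (with a ≠ 0) is a zero-divisor iff gcd(a, 72) > 1 (because a is a unit precisely when gcd(a, n) = 1, and in Z/nZ every nonzero, non-unit element is a zero-divisor). Scan a = 1, ..., 71 and keep those with gcd(a, 72) > 1:
  gcd(2, 72) = 2, gcd(3, 72) = 3, gcd(4, 72) = 4, gcd(6, 72) = 6, gcd(8, 72) = 8, gcd(9, 72) = 9, gcd(10, 72) = 2, gcd(12, 72) = 12, gcd(14, 72) = 2, gcd(15, 72) = 3, gcd(16, 72) = 8, gcd(18, 72) = 18, gcd(20, 72) = 4, gcd(21, 72) = 3, gcd(22, 72) = 2, gcd(24, 72) = 24, gcd(26, 72) = 2, gcd(27, 72) = 9, gcd(28, 72) = 4, gcd(30, 72) = 6, gcd(32, 72) = 8, gcd(33, 72) = 3, gcd(34, 72) = 2, gcd(36, 72) = 36, gcd(38, 72) = 2, gcd(39, 72) = 3, gcd(40, 72) = 8, gcd(42, 72) = 6, gcd(44, 72) = 4, gcd(45, 72) = 9, gcd(46, 72) = 2, gcd(48, 72) = 24, gcd(50, 72) = 2, gcd(51, 72) = 3, gcd(52, 72) = 4, gcd(54, 72) = 18, gcd(56, 72) = 8, gcd(57, 72) = 3, gcd(58, 72) = 2, gcd(60, 72) = 12, gcd(62, 72) = 2, gcd(63, 72) = 9, gcd(64, 72) = 8, gcd(66, 72) = 6, gcd(68, 72) = 4, gcd(69, 72) = 3, gcd(70, 72) = 2.
All other a ∈ {1, ..., 71} have gcd(a, 72) = 1 and are units. So the nonzero zero-divisors are exactly the 47 values of a appearing in this scan.

Final answer: nonzero zero-divisors of Z/72Z = {2, 3, 4, 6, 8, 9, 10, 12, 14, 15, 16, 18, 20, 21, 22, 24, 26, 27, 28, 30, 32, 33, 34, 36, 38, 39, 40, 42, 44, 45, 46, 48, 50, 51, 52, 54, 56, 57, 58, 60, 62, 63, 64, 66, 68, 69, 70}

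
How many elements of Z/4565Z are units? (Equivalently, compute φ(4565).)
Z/4565Z has φ(4565) = 3280 units

An element a ∈ Z/4565Z is a unit iff gcd(a, 4565) = 1, so the number of units is φ(4565). φ is multiplicative, with φ(p^e) = p^e − p^(e−1). Factorise 4565 = 5 · 11 · 83. Then
  φ(4565) = (5 − 1) · (11 − 1) · (83 − 1) = 4 · 10 · 82 = 3280.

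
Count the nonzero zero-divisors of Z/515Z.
Z/515Z has 106 nonzero zero-divisors

In Z/515Z each nonzero element is either a unit (gcd with 515 is 1) or a zero-divisor (gcd > 1). The number of units is φ(515): factorise 515 = 5 · 103, so φ(515) = (5 − 1) · (103 − 1) = 4 · 102 = 408. The nonzero elements number 515 − 1 = 514. Hence the nonzero zero-divisors number 514 − 408 = 106.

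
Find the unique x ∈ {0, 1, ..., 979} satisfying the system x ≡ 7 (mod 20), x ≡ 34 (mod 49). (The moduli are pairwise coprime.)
x ≡ 867 (mod 980); the representative in [0, 980) is 867

The moduli 20, 49 are pairwise coprime, so by the CRT there is a unique solution mod 20·49 = 980.
Solve by successive substitution. Start with x ≡ 7 (mod 20).
  Combine with x ≡ 34 (mod 49): write x = 7 + 20·t and require 7 + 20·t ≡ 34 (mod 49), i.e. 20·t ≡ 34 − 7 ≡ 27 (mod 49). Since 20^(−1) ≡ 27 (mod 49), t ≡ 27·27 ≡ 43 (mod 49). So x ≡ 7 + 20·43 = 867 (mod 980).
Unique solution in [0, 980): x = 867.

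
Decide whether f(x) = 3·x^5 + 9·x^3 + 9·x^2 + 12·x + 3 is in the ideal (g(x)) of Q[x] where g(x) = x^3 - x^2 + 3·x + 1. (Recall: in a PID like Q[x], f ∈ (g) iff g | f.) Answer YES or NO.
YES

In Q[x] the ideal (g) consists of all multiples of g, so f ∈ (g) iff g | f, i.e. iff the remainder of f on division by g is 0. Divide f by g (g is monic, so eliminate the leading term of the running remainder at each step):
  leading term 3·x^5: subtract (3·x^2)·g(x) = 3·x^5 - 3·x^4 + 9·x^3 + 3·x^2, leaving 3·x^4 + 6·x^2 + 12·x + 3
  leading term 3·x^4: subtract (3·x)·g(x) = 3·x^4 - 3·x^3 + 9·x^2 + 3·x, leaving 3·x^3 - 3·x^2 + 9·x + 3
  leading term 3·x^3: subtract (3)·g(x) = 3·x^3 - 3·x^2 + 9·x + 3, leaving 0
The remainder is 0, so f(x) = g(x) · h(x) with h(x) = 3·x^2 + 3·x + 3. Hence g | f, i.e. f ∈ (g).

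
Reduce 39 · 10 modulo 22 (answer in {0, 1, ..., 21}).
Reduce the factors first: 39 ≡ 17 (mod 22), so 39 · 10 ≡ 17 · 10 (mod 22). 17 · 10 = 170. Dividing by 22: 170 = 7·22 + 16. So (39 · 10) mod 22 = 16.

Final answer: 16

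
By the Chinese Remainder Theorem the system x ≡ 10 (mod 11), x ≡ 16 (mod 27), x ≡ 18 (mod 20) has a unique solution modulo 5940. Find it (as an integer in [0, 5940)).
The moduli 11, 27, 20 are pairwise coprime, so by the CRT there is a unique solution mod 11·27·20 = 5940.
Solve by successive substitution. Start with x ≡ 10 (mod 11).
  Combine with x ≡ 16 (mod 27): write x = 10 + 11·t and require 10 + 11·t ≡ 16 (mod 27), i.e. 11·t ≡ 16 − 10 ≡ 6 (mod 27). Since 11^(−1) ≡ 5 (mod 27), t ≡ 5·6 ≡ 3 (mod 27). So x ≡ 10 + 11·3 = 43 (mod 297).
  Combine with x ≡ 18 (mod 20): write x = 43 + 297·t and require 43 + 297·t ≡ 18 (mod 20), i.e. 297·t ≡ 18 − 43 ≡ 15 (mod 20). Since 297^(−1) ≡ 13 (mod 20) (297 ≡ 17 (mod 20)), t ≡ 13·15 ≡ 15 (mod 20). So x ≡ 43 + 297·15 = 4498 (mod 5940).
Unique solution in [0, 5940): x = 4498.

Final answer: x ≡ 4498 (mod 5940); the representative in [0, 5940) is 4498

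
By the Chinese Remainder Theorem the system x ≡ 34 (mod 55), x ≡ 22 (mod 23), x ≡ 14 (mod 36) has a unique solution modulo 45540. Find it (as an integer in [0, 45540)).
The moduli 55, 23, 36 are pairwise coprime, so by the CRT there is a unique solution mod 55·23·36 = 45540.
Solve by successive substitution. Start with x ≡ 34 (mod 55).
  Combine with x ≡ 22 (mod 23): write x = 34 + 55·t and require 34 + 55·t ≡ 22 (mod 23), i.e. 55·t ≡ 22 − 34 ≡ 11 (mod 23). Since 55^(−1) ≡ 18 (mod 23) (55 ≡ 9 (mod 23)), t ≡ 18·11 ≡ 14 (mod 23). So x ≡ 34 + 55·14 = 804 (mod 1265).
  Combine with x ≡ 14 (mod 36): write x = 804 + 1265·t and require 804 + 1265·t ≡ 14 (mod 36), i.e. 1265·t ≡ 14 − 804 ≡ 2 (mod 36). Since 1265^(−1) ≡ 29 (mod 36) (1265 ≡ 5 (mod 36)), t ≡ 29·2 ≡ 22 (mod 36). So x ≡ 804 + 1265·22 = 28634 (mod 45540).
Unique solution in [0, 45540): x = 28634.

Final answer: x ≡ 28634 (mod 45540); the representative in [0, 45540) is 28634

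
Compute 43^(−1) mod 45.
43^(−1) ≡ 22 (mod 45)

Apply the extended Euclidean algorithm to (45, 43), tracking rows (r, s, t) with s·45 + t·43 = r. Each division r_prev = q·r_cur + r_new produces the new row as (previous row) − q·(current row):
  row A: (45, 1, 0)   [1·45 + 0·43 = 45]
  row B: (43, 0, 1)   [0·45 + 1·43 = 43]
  45 = 1·43 + 2   → row C = row A − 1·row B = (2, 1, −1)   [check: 1·45 − 1·43 = 2]
  43 = 21·2 + 1   → row D = row B − 21·row C = (1, −21, 22)   [check: −21·45 + 22·43 = 1]
  2 = 2·1 + 0   → remainder 0, stop. gcd = 1 (last nonzero row D).
The gcd is 1, so 43 is invertible mod 45. The last nonzero row gives −21·45 + 22·43 = 1, so t = 22. So 43^(−1) ≡ 22 (mod 45). Verify: 43 · 22 = 946 ≡ 1 (mod 45). ✓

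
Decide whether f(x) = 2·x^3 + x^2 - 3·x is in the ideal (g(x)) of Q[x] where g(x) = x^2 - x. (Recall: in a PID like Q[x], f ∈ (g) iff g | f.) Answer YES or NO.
YES

In Q[x] the ideal (g) consists of all multiples of g, so f ∈ (g) iff g | f, i.e. iff the remainder of f on division by g is 0. Divide f by g (g is monic, so eliminate the leading term of the running remainder at each step):
  leading term 2·x^3: subtract (2·x)·g(x) = 2·x^3 - 2·x^2, leaving 3·x^2 - 3·x
  leading term 3·x^2: subtract (3)·g(x) = 3·x^2 - 3·x, leaving 0
The remainder is 0, so f(x) = g(x) · h(x) with h(x) = 2·x + 3. Hence g | f, i.e. f ∈ (g).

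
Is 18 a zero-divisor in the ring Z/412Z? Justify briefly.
gcd(18, 412) = 2 > 1, so 18 is not a unit in Z/412Z. In Z/nZ every nonzero non-unit is a zero-divisor: explicitly, take b = 412/gcd = 206 ≠ 0 (mod 412); then 18·206 = 3708 = 9·412, i.e. 18·206 ≡ 0 (mod 412). So 18 is a zero-divisor.

Final answer: YES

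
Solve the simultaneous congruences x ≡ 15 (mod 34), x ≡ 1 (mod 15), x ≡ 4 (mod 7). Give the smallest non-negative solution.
x ≡ 151 (mod 3570); the representative in [0, 3570) is 151

The moduli 34, 15, 7 are pairwise coprime, so by the CRT there is a unique solution mod 34·15·7 = 3570.
Solve by successive substitution. Start with x ≡ 15 (mod 34).
  Combine with x ≡ 1 (mod 15): write x = 15 + 34·t and require 15 + 34·t ≡ 1 (mod 15), i.e. 34·t ≡ 1 − 15 ≡ 1 (mod 15). Since 34^(−1) ≡ 4 (mod 15) (34 ≡ 4 (mod 15)), t ≡ 4·1 ≡ 4 (mod 15). So x ≡ 15 + 34·4 = 151 (mod 510).
  Combine with x ≡ 4 (mod 7): write x = 151 + 510·t and require 151 + 510·t ≡ 4 (mod 7), i.e. 510·t ≡ 4 − 151 ≡ 0 (mod 7). Since 510^(−1) ≡ 6 (mod 7) (510 ≡ 6 (mod 7)), t ≡ 6·0 ≡ 0 (mod 7). So x ≡ 151 + 510·0 = 151 (mod 3570).
Unique solution in [0, 3570): x = 151.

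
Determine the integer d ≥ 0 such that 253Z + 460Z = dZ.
(253, 460) = (23); d = 23

In the PID Z, (a, b) is generated by gcd(a, b). Compute gcd(460, 253) with the extended Euclidean algorithm, tracking rows (r, s, t) with s·460 + t·253 = r:
  row A: (460, 1, 0)   [1·460 + 0·253 = 460]
  row B: (253, 0, 1)   [0·460 + 1·253 = 253]
  460 = 1·253 + 207   → row C = row A − 1·row B = (207, 1, −1)   [check: 1·460 − 1·253 = 207]
  253 = 1·207 + 46   → row D = row B − 1·row C = (46, −1, 2)   [check: −1·460 + 2·253 = 46]
  207 = 4·46 + 23   → row E = row C − 4·row D = (23, 5, −9)   [check: 5·460 − 9·253 = 23]
  46 = 2·23 + 0   → remainder 0, stop. gcd = 23 (last nonzero row E).
So gcd(253, 460) = 23, with Bézout identity 5·460 − 9·253 = 23. Containment (⊇): the Bézout identity exhibits 23 as an element of (253, 460), giving (23) ⊆ (253, 460). Containment (⊆): since 23 | 253 and 23 | 460 (253 = 23·11, 460 = 23·20), every Z-linear combination of 253 and 460 is divisible by 23, so (253, 460) ⊆ (23). Therefore (253, 460) = (23), d = 23.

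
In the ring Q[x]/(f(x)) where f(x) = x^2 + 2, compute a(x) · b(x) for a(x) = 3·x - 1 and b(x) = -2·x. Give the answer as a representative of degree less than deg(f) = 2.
First multiply in Q[x] without reducing: a · b = -6·x^2 + 2·x. Now divide by f(x) = x^2 + 2, eliminating the leading term at each step:
  leading term -6·x^2: subtract (-6)·f(x) = -6·x^2 - 12, leaving 2·x + 12
The degree is now < 2, so this is the remainder. Hence a · b ≡ 2·x + 12 in Q[x]/(f).

Final answer: a · b ≡ 2·x + 12 (mod f(x))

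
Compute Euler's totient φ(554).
φ(554) = 276

φ is multiplicative, with φ(p^e) = p^e − p^(e−1). Factorise 554 = 2 · 277. Then
  φ(554) = (2 − 1) · (277 − 1) = 1 · 276 = 276.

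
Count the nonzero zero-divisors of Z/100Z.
In Z/100Z each nonzero element is either a unit (gcd with 100 is 1) or a zero-divisor (gcd > 1). The number of units is φ(100): factorise 100 = 2^2 · 5^2, so φ(100) = (2^2 − 2^1) · (5^2 − 5^1) = 2 · 20 = 40. The nonzero elements number 100 − 1 = 99. Hence the nonzero zero-divisors number 99 − 40 = 59.

Final answer: Z/100Z has 59 nonzero zero-divisors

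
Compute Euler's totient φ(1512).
φ is multiplicative, with φ(p^e) = p^e − p^(e−1). Factorise 1512 = 2^3 · 3^3 · 7. Then
  φ(1512) = (2^3 − 2^2) · (3^3 − 3^2) · (7 − 1) = 4 · 18 · 6 = 432.

Final answer: φ(1512) = 432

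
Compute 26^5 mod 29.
Use repeated squaring. Binary(5) = 101. Walk through the bits of the exponent 5 left-to-right: at each bit after the leading one, square the running value, then multiply by 26 if the bit is 1 (always reducing mod 29):
  bit 1 = 1 (leading): start with 26.
  bit 2 = 0: square 26^2 = 676 ≡ 9 (mod 29).
  bit 3 = 1: square 9^2 = 81 ≡ 23; bit is 1, so multiply 23·26 = 598 ≡ 18 (mod 29).
Final value: 26^5 ≡ 18 (mod 29).

Final answer: 18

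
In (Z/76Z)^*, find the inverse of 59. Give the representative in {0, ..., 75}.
59^(−1) ≡ 67 (mod 76)

Apply the extended Euclidean algorithm to (76, 59), tracking rows (r, s, t) with s·76 + t·59 = r. Each division r_prev = q·r_cur + r_new produces the new row as (previous row) − q·(current row):
  row A: (76, 1, 0)   [1·76 + 0·59 = 76]
  row B: (59, 0, 1)   [0·76 + 1·59 = 59]
  76 = 1·59 + 17   → row C = row A − 1·row B = (17, 1, −1)   [check: 1·76 − 1·59 = 17]
  59 = 3·17 + 8   → row D = row B − 3·row C = (8, −3, 4)   [check: −3·76 + 4·59 = 8]
  17 = 2·8 + 1   → row E = row C − 2·row D = (1, 7, −9)   [check: 7·76 − 9·59 = 1]
  8 = 8·1 + 0   → remainder 0, stop. gcd = 1 (last nonzero row E).
The gcd is 1, so 59 is invertible mod 76. The last nonzero row gives 7·76 − 9·59 = 1, so t = −9. So 59^(−1) ≡ −9 ≡ 67 (mod 76). Verify: 59 · 67 = 3953 ≡ 1 (mod 76). ✓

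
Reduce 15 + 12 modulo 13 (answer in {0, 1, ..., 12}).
Reduce the summands first: 15 ≡ 2 (mod 13), so 15 + 12 ≡ 2 + 12 (mod 13). 2 + 12 = 14; 14 = 1·13 + 1, so (15 + 12) mod 13 = 1.

Final answer: 1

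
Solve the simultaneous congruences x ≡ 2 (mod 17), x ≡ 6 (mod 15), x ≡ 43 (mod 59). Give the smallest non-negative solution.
The moduli 17, 15, 59 are pairwise coprime, so by the CRT there is a unique solution mod 17·15·59 = 15045.
Solve by successive substitution. Start with x ≡ 2 (mod 17).
  Combine with x ≡ 6 (mod 15): write x = 2 + 17·t and require 2 + 17·t ≡ 6 (mod 15), i.e. 17·t ≡ 6 − 2 ≡ 4 (mod 15). Since 17^(−1) ≡ 8 (mod 15) (17 ≡ 2 (mod 15)), t ≡ 8·4 ≡ 2 (mod 15). So x ≡ 2 + 17·2 = 36 (mod 255).
  Combine with x ≡ 43 (mod 59): write x = 36 + 255·t and require 36 + 255·t ≡ 43 (mod 59), i.e. 255·t ≡ 43 − 36 ≡ 7 (mod 59). Since 255^(−1) ≡ 28 (mod 59) (255 ≡ 19 (mod 59)), t ≡ 28·7 ≡ 19 (mod 59). So x ≡ 36 + 255·19 = 4881 (mod 15045).
Unique solution in [0, 15045): x = 4881.

Final answer: x ≡ 4881 (mod 15045); the representative in [0, 15045) is 4881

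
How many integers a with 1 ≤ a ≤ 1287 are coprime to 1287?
720

The number of a ∈ {1, ..., 1287} with gcd(a, 1287) = 1 is by definition Euler's totient φ(1287). φ is multiplicative, with φ(p^e) = p^e − p^(e−1). Factorise 1287 = 3^2 · 11 · 13. Then
  φ(1287) = (3^2 − 3^1) · (11 − 1) · (13 − 1) = 6 · 10 · 12 = 720.
So there are 720 such integers.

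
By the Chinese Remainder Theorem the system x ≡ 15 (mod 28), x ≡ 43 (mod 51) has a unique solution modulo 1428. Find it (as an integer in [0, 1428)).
x ≡ 43 (mod 1428); the representative in [0, 1428) is 43

The moduli 28, 51 are pairwise coprime, so by the CRT there is a unique solution mod 28·51 = 1428.
Solve by successive substitution. Start with x ≡ 15 (mod 28).
  Combine with x ≡ 43 (mod 51): write x = 15 + 28·t and require 15 + 28·t ≡ 43 (mod 51), i.e. 28·t ≡ 43 − 15 ≡ 28 (mod 51). Since 28^(−1) ≡ 31 (mod 51), t ≡ 31·28 ≡ 1 (mod 51). So x ≡ 15 + 28·1 = 43 (mod 1428).
Unique solution in [0, 1428): x = 43.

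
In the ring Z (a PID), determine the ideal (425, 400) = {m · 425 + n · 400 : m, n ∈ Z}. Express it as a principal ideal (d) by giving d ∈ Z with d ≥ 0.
(425, 400) = (25); d = 25

In the PID Z, (a, b) is generated by gcd(a, b). Compute gcd(425, 400) with the extended Euclidean algorithm, tracking rows (r, s, t) with s·425 + t·400 = r:
  row A: (425, 1, 0)   [1·425 + 0·400 = 425]
  row B: (400, 0, 1)   [0·425 + 1·400 = 400]
  425 = 1·400 + 25   → row C = row A − 1·row B = (25, 1, −1)   [check: 1·425 − 1·400 = 25]
  400 = 16·25 + 0   → remainder 0, stop. gcd = 25 (last nonzero row C).
So gcd(425, 400) = 25, with Bézout identity 1·425 − 1·400 = 25. Containment (⊇): the Bézout identity exhibits 25 as an element of (425, 400), giving (25) ⊆ (425, 400). Containment (⊆): since 25 | 425 and 25 | 400 (425 = 25·17, 400 = 25·16), every Z-linear combination of 425 and 400 is divisible by 25, so (425, 400) ⊆ (25). Therefore (425, 400) = (25), d = 25.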